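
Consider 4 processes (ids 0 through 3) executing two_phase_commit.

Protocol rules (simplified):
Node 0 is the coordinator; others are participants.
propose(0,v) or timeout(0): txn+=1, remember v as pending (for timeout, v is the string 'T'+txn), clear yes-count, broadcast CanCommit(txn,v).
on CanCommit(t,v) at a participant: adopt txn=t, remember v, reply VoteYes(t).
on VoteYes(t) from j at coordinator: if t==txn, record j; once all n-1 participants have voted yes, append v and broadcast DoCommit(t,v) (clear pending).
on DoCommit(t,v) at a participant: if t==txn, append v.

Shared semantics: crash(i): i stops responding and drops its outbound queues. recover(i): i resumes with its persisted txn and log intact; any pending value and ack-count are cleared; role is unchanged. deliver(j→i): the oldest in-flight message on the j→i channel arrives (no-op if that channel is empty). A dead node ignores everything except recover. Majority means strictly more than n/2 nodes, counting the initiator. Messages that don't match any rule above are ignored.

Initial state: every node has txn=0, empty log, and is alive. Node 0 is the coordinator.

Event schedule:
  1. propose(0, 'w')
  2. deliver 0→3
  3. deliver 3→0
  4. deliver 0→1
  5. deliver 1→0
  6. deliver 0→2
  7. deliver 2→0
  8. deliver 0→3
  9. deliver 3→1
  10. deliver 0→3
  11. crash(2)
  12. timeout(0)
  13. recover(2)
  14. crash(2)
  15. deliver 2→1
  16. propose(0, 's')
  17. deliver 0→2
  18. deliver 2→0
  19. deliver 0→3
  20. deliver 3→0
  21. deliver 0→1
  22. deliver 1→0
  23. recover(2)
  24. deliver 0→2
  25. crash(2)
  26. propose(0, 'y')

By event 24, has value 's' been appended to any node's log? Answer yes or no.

no

after 1 — propose(0,'w'): n0:coor/t1/[-]
after 2 — deliver 0→3: n3:part/t1/[-]
after 3 — deliver 3→0: ·
after 4 — deliver 0→1: n1:part/t1/[-]
after 5 — deliver 1→0: ·
after 6 — deliver 0→2: n2:part/t1/[-]
after 7 — deliver 2→0: n0:coor/t1/[w]
after 8 — deliver 0→3: n3:part/t1/[w]
after 9 — deliver 3→1: ·
after 10 — deliver 0→3: ·
after 11 — crash(2): n2:✗part/t1/[-]
after 12 — timeout(0): n0:coor/t2/[w]
after 13 — recover(2): n2:part/t1/[-]
after 14 — crash(2): n2:✗part/t1/[-]
after 15 — deliver 2→1: ·
after 16 — propose(0,'s'): n0:coor/t3/[w]
after 17 — deliver 0→2: ·
after 18 — deliver 2→0: ·
after 19 — deliver 0→3: n3:part/t2/[w]
after 20 — deliver 3→0: ·
after 21 — deliver 0→1: n1:part/t1/[w]
after 22 — deliver 1→0: ·
after 23 — recover(2): n2:part/t1/[-]
after 24 — deliver 0→2: n2:part/t1/[w]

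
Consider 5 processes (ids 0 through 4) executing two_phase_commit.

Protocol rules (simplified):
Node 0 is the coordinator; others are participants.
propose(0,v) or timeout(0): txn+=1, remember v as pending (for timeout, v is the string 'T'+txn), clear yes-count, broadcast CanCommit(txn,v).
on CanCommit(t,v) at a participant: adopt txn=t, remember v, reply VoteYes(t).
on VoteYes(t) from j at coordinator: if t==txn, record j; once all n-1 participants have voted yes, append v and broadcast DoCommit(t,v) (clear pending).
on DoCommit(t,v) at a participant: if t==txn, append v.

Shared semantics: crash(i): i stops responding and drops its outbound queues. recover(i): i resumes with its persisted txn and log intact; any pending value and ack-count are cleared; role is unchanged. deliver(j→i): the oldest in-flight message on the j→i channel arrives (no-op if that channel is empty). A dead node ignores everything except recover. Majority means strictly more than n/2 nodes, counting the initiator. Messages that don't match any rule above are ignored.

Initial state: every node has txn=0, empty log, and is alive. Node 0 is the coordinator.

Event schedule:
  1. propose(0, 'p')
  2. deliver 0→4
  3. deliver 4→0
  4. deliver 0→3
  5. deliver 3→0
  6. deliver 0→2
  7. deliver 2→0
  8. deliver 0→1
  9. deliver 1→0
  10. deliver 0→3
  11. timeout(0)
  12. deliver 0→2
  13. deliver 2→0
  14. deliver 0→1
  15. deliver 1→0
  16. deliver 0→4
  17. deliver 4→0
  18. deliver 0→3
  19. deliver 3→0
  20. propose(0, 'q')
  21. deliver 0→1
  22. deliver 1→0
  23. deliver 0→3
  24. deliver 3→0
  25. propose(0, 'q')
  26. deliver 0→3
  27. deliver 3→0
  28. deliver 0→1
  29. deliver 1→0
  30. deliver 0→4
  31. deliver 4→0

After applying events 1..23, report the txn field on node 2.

1. propose(0,'p'):  <0:coor t1 ->
2. deliver 0→4:  <4:part t1 ->
3. deliver 4→0:  nop
4. deliver 0→3:  <3:part t1 ->
5. deliver 3→0:  nop
6. deliver 0→2:  <2:part t1 ->
7. deliver 2→0:  nop
8. deliver 0→1:  <1:part t1 ->
9. deliver 1→0:  <0:coor t1 p>
10. deliver 0→3:  <3:part t1 p>
11. timeout(0):  <0:coor t2 p>
12. deliver 0→2:  <2:part t1 p>
13. deliver 2→0:  nop
14. deliver 0→1:  <1:part t1 p>
15. deliver 1→0:  nop
16. deliver 0→4:  <4:part t1 p>
17. deliver 4→0:  nop
18. deliver 0→3:  <3:part t2 p>
19. deliver 3→0:  nop
20. propose(0,'q'):  <0:coor t3 p>
21. deliver 0→1:  <1:part t2 p>
22. deliver 1→0:  nop
23. deliver 0→3:  <3:part t3 p>

1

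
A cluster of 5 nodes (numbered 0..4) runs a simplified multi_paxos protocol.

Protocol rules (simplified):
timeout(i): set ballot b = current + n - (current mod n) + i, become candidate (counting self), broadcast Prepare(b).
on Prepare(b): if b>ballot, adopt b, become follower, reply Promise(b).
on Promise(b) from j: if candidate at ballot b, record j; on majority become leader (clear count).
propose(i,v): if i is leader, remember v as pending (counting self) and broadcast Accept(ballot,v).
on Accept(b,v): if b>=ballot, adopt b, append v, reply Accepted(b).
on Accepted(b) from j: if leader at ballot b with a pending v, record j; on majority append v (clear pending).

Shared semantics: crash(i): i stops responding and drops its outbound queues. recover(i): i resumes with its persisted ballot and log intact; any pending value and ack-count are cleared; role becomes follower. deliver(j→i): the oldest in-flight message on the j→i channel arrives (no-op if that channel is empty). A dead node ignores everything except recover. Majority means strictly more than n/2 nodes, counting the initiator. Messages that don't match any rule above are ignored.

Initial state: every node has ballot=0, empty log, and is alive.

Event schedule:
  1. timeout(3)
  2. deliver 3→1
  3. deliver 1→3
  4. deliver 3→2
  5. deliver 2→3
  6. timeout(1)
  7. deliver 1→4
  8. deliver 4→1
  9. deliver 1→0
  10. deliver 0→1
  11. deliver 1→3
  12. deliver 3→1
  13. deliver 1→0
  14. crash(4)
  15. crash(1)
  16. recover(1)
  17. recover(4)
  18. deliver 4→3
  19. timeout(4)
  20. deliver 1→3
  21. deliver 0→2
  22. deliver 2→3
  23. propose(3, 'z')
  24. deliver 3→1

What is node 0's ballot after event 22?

11

1. timeout(3):  <3:cand b8 ->
2. deliver 3→1:  <1:foll b8 ->
3. deliver 1→3:  nop
4. deliver 3→2:  <2:foll b8 ->
5. deliver 2→3:  <3:lead b8 ->
6. timeout(1):  <1:cand b11 ->
7. deliver 1→4:  <4:foll b11 ->
8. deliver 4→1:  nop
9. deliver 1→0:  <0:foll b11 ->
10. deliver 0→1:  <1:lead b11 ->
11. deliver 1→3:  <3:foll b11 ->
12. deliver 3→1:  nop
13. deliver 1→0:  nop
14. crash(4):  <4:✗foll b11 ->
15. crash(1):  <1:✗lead b11 ->
16. recover(1):  <1:foll b11 ->
17. recover(4):  <4:foll b11 ->
18. deliver 4→3:  nop
19. timeout(4):  <4:cand b19 ->
20. deliver 1→3:  nop
21. deliver 0→2:  nop
22. deliver 2→3:  nop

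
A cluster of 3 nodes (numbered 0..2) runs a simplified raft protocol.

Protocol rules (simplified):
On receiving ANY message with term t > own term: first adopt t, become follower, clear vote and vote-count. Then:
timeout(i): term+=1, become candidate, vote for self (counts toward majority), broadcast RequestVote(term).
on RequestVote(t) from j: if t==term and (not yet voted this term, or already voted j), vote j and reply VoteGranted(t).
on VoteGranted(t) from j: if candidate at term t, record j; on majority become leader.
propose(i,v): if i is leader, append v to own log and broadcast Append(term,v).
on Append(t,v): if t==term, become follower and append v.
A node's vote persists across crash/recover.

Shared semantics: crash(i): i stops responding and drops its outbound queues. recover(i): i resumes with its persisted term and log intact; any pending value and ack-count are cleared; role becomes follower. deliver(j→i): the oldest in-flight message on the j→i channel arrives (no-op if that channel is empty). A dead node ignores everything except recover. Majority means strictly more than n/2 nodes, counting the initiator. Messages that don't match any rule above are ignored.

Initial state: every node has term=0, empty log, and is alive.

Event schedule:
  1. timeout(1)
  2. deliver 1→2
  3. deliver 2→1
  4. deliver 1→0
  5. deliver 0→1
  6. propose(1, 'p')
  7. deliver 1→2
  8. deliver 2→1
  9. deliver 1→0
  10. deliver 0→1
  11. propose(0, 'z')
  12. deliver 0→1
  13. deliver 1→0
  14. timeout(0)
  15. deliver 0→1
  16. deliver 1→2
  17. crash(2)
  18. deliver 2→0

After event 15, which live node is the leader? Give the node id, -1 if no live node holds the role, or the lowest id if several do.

[1] timeout(1) → N1(cand t1 [-])
[2] deliver 1→2 → N2(foll t1 [-])
[3] deliver 2→1 → N1(lead t1 [-])
[4] deliver 1→0 → N0(foll t1 [-])
[5] deliver 0→1 → ∅
[6] propose(1,'p') → N1(lead t1 [p])
[7] deliver 1→2 → N2(foll t1 [p])
[8] deliver 2→1 → ∅
[9] deliver 1→0 → N0(foll t1 [p])
[10] deliver 0→1 → ∅
[11] propose(0,'z') → ∅
[12] deliver 0→1 → ∅
[13] deliver 1→0 → ∅
[14] timeout(0) → N0(cand t2 [p])
[15] deliver 0→1 → N1(foll t2 [p])

-1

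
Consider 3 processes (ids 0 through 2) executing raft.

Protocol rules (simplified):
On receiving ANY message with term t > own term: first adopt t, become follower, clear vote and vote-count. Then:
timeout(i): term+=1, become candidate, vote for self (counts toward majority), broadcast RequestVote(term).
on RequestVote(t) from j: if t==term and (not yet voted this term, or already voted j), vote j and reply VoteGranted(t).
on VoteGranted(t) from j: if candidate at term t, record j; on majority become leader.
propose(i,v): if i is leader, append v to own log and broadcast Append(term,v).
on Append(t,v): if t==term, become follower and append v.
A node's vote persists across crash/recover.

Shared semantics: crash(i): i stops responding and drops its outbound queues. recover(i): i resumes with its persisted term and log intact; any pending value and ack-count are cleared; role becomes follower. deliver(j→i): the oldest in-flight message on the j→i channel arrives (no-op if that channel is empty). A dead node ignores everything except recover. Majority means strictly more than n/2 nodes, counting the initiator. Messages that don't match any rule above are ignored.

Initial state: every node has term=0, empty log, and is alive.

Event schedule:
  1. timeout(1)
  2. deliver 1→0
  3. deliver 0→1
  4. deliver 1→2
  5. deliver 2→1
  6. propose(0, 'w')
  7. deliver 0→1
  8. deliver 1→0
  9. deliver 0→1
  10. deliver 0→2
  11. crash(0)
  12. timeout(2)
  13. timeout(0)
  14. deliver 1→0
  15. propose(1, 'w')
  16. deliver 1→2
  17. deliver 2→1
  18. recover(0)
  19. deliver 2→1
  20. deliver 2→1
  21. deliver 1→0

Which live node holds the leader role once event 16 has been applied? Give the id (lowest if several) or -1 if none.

1

e1 timeout(1): 1[cand,t=1,-]
e2 deliver 1→0: 0[foll,t=1,-]
e3 deliver 0→1: 1[lead,t=1,-]
e4 deliver 1→2: 2[foll,t=1,-]
e5 deliver 2→1: ·
e6 propose(0,'w'): ·
e7 deliver 0→1: ·
e8 deliver 1→0: ·
e9 deliver 0→1: ·
e10 deliver 0→2: ·
e11 crash(0): 0[✗foll,t=1,-]
e12 timeout(2): 2[cand,t=2,-]
e13 timeout(0): ·
e14 deliver 1→0: ·
e15 propose(1,'w'): 1[lead,t=1,w]
e16 deliver 1→2: ·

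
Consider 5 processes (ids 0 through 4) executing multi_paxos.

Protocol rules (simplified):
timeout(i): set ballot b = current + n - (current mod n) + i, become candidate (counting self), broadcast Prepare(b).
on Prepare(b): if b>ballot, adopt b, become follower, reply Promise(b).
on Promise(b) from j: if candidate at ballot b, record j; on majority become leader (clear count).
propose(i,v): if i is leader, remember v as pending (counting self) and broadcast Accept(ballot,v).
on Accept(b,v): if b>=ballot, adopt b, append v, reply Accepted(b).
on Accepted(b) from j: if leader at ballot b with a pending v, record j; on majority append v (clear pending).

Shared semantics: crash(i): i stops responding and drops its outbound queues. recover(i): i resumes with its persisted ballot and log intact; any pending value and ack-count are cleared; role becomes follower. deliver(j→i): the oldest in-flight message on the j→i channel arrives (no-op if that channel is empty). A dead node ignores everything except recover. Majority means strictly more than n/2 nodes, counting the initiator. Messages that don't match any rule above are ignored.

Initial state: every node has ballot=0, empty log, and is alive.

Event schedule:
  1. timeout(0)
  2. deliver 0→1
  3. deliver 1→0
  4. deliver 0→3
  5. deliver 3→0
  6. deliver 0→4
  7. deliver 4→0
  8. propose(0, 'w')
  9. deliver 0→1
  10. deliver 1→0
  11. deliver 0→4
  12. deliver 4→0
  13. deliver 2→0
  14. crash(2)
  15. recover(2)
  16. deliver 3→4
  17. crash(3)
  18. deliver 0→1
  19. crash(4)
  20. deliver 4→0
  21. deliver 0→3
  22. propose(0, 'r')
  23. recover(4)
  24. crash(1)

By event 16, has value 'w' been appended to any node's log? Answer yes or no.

step 1 timeout(0): 0={cand,b=5,log=-}
step 2 deliver 0→1: 1={foll,b=5,log=-}
step 3 deliver 1→0: —
step 4 deliver 0→3: 3={foll,b=5,log=-}
step 5 deliver 3→0: 0={lead,b=5,log=-}
step 6 deliver 0→4: 4={foll,b=5,log=-}
step 7 deliver 4→0: —
step 8 propose(0,'w'): —
step 9 deliver 0→1: 1={foll,b=5,log=w}
step 10 deliver 1→0: —
step 11 deliver 0→4: 4={foll,b=5,log=w}
step 12 deliver 4→0: 0={lead,b=5,log=w}
step 13 deliver 2→0: —
step 14 crash(2): 2={✗foll,b=0,log=-}
step 15 recover(2): 2={foll,b=0,log=-}
step 16 deliver 3→4: —

yes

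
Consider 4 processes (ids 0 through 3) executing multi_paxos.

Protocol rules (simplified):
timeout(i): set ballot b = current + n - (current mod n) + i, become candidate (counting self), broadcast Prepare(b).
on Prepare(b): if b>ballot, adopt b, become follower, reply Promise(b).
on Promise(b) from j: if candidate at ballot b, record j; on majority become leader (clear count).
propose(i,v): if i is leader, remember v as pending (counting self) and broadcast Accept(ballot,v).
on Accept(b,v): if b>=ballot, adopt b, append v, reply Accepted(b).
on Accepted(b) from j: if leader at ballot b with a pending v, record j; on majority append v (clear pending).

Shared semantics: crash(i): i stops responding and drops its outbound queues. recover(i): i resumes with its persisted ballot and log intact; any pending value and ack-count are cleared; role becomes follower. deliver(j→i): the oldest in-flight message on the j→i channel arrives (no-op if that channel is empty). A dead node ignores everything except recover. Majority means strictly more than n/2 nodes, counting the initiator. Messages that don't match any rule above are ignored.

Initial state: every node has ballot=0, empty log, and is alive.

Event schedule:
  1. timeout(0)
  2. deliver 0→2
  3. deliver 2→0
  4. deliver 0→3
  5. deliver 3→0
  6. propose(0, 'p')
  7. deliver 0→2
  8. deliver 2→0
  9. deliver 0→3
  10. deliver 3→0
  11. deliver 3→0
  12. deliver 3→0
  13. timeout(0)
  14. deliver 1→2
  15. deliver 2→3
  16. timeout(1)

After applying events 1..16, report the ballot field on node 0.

1. timeout(0):  <0:cand b4 ->
2. deliver 0→2:  <2:foll b4 ->
3. deliver 2→0:  nop
4. deliver 0→3:  <3:foll b4 ->
5. deliver 3→0:  <0:lead b4 ->
6. propose(0,'p'):  nop
7. deliver 0→2:  <2:foll b4 p>
8. deliver 2→0:  nop
9. deliver 0→3:  <3:foll b4 p>
10. deliver 3→0:  <0:lead b4 p>
11. deliver 3→0:  nop
12. deliver 3→0:  nop
13. timeout(0):  <0:cand b8 p>
14. deliver 1→2:  nop
15. deliver 2→3:  nop
16. timeout(1):  <1:cand b5 ->

8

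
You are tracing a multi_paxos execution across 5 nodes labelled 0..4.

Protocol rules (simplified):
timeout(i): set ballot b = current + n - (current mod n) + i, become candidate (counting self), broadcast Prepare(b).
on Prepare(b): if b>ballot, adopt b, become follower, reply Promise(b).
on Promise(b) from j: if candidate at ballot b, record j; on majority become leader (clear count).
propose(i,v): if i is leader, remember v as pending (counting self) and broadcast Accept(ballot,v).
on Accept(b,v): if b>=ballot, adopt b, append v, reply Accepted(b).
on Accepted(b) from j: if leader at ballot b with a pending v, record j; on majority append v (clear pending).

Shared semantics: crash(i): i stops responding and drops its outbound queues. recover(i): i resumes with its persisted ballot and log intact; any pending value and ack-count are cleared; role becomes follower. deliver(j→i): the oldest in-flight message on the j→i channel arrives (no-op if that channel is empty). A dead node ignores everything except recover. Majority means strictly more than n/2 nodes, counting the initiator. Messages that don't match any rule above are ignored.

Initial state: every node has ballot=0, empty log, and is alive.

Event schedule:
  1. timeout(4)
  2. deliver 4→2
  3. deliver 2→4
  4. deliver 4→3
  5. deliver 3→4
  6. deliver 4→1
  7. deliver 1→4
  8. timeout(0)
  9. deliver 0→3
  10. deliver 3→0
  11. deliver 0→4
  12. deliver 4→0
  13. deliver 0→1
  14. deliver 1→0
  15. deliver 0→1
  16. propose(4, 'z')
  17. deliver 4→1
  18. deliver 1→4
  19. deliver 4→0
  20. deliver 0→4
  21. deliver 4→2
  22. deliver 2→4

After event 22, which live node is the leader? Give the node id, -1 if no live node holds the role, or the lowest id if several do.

4

1. timeout(4):  <4:cand b9 ->
2. deliver 4→2:  <2:foll b9 ->
3. deliver 2→4:  nop
4. deliver 4→3:  <3:foll b9 ->
5. deliver 3→4:  <4:lead b9 ->
6. deliver 4→1:  <1:foll b9 ->
7. deliver 1→4:  nop
8. timeout(0):  <0:cand b5 ->
9. deliver 0→3:  nop
10. deliver 3→0:  nop
11. deliver 0→4:  nop
12. deliver 4→0:  <0:foll b9 ->
13. deliver 0→1:  nop
14. deliver 1→0:  nop
15. deliver 0→1:  nop
16. propose(4,'z'):  nop
17. deliver 4→1:  <1:foll b9 z>
18. deliver 1→4:  nop
19. deliver 4→0:  <0:foll b9 z>
20. deliver 0→4:  nop
21. deliver 4→2:  <2:foll b9 z>
22. deliver 2→4:  <4:lead b9 z>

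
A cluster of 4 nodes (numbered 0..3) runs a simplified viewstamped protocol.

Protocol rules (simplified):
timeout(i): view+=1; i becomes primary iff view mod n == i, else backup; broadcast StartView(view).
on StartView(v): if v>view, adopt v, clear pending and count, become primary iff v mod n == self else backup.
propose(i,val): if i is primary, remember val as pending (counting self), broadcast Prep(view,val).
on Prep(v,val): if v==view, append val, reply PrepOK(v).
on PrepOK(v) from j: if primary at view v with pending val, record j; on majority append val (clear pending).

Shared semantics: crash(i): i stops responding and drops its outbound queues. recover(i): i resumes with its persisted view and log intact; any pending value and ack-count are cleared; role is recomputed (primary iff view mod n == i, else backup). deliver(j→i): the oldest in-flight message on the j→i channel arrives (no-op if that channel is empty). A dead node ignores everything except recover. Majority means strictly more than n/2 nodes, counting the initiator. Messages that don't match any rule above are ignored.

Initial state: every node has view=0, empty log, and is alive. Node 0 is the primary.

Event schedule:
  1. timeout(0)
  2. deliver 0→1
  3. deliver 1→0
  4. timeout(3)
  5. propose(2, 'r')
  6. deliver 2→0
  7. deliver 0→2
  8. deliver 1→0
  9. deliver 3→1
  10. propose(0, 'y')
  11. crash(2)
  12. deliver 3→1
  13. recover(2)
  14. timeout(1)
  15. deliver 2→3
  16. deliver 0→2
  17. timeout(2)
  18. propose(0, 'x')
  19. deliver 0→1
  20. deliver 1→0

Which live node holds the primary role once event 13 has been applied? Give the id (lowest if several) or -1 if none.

1

step 1 timeout(0): 0={back,v=1,log=-}
step 2 deliver 0→1: 1={prim,v=1,log=-}
step 3 deliver 1→0: —
step 4 timeout(3): 3={back,v=1,log=-}
step 5 propose(2,'r'): —
step 6 deliver 2→0: —
step 7 deliver 0→2: 2={back,v=1,log=-}
step 8 deliver 1→0: —
step 9 deliver 3→1: —
step 10 propose(0,'y'): —
step 11 crash(2): 2={✗back,v=1,log=-}
step 12 deliver 3→1: —
step 13 recover(2): 2={back,v=1,log=-}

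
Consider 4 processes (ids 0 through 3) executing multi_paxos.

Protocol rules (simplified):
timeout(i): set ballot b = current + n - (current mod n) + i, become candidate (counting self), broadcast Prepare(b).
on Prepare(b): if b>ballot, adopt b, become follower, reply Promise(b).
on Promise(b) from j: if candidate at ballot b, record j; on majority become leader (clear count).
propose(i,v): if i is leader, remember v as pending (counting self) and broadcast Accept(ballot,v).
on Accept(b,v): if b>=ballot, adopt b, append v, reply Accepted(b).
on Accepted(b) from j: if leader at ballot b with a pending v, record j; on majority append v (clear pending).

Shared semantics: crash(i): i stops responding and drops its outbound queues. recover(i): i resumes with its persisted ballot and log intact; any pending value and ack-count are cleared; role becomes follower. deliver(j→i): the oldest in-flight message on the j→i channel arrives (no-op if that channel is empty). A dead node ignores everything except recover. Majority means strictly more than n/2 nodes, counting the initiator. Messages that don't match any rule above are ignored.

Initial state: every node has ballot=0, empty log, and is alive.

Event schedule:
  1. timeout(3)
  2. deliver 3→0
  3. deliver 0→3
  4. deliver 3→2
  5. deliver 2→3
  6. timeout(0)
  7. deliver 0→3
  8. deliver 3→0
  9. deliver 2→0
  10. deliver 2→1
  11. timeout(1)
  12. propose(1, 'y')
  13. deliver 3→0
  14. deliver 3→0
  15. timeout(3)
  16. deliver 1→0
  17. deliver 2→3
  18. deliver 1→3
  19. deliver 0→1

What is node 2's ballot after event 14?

e1 timeout(3): 3[cand,b=7,-]
e2 deliver 3→0: 0[foll,b=7,-]
e3 deliver 0→3: ·
e4 deliver 3→2: 2[foll,b=7,-]
e5 deliver 2→3: 3[lead,b=7,-]
e6 timeout(0): 0[cand,b=8,-]
e7 deliver 0→3: 3[foll,b=8,-]
e8 deliver 3→0: ·
e9 deliver 2→0: ·
e10 deliver 2→1: ·
e11 timeout(1): 1[cand,b=5,-]
e12 propose(1,'y'): ·
e13 deliver 3→0: ·
e14 deliver 3→0: ·

7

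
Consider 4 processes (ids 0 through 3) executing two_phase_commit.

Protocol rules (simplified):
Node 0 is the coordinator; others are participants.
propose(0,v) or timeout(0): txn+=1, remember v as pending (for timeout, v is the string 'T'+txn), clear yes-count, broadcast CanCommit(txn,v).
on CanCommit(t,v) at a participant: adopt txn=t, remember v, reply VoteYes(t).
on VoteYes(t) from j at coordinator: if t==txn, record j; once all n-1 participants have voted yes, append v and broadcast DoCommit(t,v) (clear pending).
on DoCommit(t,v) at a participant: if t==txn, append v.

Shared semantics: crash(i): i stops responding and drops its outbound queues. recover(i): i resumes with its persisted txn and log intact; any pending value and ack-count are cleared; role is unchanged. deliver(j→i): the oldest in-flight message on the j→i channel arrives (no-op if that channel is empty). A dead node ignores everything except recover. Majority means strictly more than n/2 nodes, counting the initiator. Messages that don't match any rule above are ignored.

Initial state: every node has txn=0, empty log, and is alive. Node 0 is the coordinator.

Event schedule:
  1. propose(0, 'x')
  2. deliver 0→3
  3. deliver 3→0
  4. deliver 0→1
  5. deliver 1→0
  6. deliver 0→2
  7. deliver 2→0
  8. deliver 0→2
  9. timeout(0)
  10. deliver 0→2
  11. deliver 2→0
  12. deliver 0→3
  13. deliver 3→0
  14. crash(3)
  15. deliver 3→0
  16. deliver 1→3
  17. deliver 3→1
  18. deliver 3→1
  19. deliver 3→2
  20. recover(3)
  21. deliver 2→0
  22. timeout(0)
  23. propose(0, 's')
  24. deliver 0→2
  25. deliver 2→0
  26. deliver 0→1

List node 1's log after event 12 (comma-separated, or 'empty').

empty

e1 propose(0,'x'): 0[coor,t=1,-]
e2 deliver 0→3: 3[part,t=1,-]
e3 deliver 3→0: ·
e4 deliver 0→1: 1[part,t=1,-]
e5 deliver 1→0: ·
e6 deliver 0→2: 2[part,t=1,-]
e7 deliver 2→0: 0[coor,t=1,x]
e8 deliver 0→2: 2[part,t=1,x]
e9 timeout(0): 0[coor,t=2,x]
e10 deliver 0→2: 2[part,t=2,x]
e11 deliver 2→0: ·
e12 deliver 0→3: 3[part,t=1,x]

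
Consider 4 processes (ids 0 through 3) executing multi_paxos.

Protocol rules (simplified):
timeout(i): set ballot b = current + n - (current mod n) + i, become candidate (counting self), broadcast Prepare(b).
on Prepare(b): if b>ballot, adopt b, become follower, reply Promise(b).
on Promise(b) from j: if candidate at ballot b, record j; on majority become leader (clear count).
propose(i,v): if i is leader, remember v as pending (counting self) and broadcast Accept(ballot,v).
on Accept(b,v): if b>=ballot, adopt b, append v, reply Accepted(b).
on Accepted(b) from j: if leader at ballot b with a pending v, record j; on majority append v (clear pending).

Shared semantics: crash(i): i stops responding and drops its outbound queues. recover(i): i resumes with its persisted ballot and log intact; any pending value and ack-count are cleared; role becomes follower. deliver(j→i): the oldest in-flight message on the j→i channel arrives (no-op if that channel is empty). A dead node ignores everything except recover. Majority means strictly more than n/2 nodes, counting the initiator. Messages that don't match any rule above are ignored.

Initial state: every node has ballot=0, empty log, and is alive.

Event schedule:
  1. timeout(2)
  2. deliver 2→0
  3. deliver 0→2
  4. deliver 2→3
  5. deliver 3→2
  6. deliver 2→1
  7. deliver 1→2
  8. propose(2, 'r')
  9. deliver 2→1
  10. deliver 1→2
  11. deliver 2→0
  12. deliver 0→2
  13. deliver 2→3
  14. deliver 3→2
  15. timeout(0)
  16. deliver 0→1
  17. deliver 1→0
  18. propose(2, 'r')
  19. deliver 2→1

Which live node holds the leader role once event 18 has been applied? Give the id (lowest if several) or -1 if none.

2

1. timeout(2):  <2:cand b6 ->
2. deliver 2→0:  <0:foll b6 ->
3. deliver 0→2:  nop
4. deliver 2→3:  <3:foll b6 ->
5. deliver 3→2:  <2:lead b6 ->
6. deliver 2→1:  <1:foll b6 ->
7. deliver 1→2:  nop
8. propose(2,'r'):  nop
9. deliver 2→1:  <1:foll b6 r>
10. deliver 1→2:  nop
11. deliver 2→0:  <0:foll b6 r>
12. deliver 0→2:  <2:lead b6 r>
13. deliver 2→3:  <3:foll b6 r>
14. deliver 3→2:  nop
15. timeout(0):  <0:cand b8 r>
16. deliver 0→1:  <1:foll b8 r>
17. deliver 1→0:  nop
18. propose(2,'r'):  nop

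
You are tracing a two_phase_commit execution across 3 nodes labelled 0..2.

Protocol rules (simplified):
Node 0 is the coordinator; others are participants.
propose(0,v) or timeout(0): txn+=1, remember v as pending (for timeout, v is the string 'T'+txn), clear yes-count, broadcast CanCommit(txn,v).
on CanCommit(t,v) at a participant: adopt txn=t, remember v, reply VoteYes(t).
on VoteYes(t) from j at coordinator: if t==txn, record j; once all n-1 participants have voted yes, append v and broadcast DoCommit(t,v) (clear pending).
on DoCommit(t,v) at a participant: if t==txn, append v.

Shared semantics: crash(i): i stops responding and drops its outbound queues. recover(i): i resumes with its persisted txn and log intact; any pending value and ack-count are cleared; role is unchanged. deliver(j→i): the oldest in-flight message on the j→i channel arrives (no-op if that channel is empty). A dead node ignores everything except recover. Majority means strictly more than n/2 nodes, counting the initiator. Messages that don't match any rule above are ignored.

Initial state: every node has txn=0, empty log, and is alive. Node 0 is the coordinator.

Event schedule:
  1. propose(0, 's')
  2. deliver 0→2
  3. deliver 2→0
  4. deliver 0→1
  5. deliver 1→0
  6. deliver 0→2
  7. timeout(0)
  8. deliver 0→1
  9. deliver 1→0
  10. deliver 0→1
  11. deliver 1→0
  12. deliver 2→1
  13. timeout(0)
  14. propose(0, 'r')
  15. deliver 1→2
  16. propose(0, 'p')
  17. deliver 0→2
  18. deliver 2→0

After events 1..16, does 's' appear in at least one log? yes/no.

1. propose(0,'s'):  <0:coor t1 ->
2. deliver 0→2:  <2:part t1 ->
3. deliver 2→0:  nop
4. deliver 0→1:  <1:part t1 ->
5. deliver 1→0:  <0:coor t1 s>
6. deliver 0→2:  <2:part t1 s>
7. timeout(0):  <0:coor t2 s>
8. deliver 0→1:  <1:part t1 s>
9. deliver 1→0:  nop
10. deliver 0→1:  <1:part t2 s>
11. deliver 1→0:  nop
12. deliver 2→1:  nop
13. timeout(0):  <0:coor t3 s>
14. propose(0,'r'):  <0:coor t4 s>
15. deliver 1→2:  nop
16. propose(0,'p'):  <0:coor t5 s>

yes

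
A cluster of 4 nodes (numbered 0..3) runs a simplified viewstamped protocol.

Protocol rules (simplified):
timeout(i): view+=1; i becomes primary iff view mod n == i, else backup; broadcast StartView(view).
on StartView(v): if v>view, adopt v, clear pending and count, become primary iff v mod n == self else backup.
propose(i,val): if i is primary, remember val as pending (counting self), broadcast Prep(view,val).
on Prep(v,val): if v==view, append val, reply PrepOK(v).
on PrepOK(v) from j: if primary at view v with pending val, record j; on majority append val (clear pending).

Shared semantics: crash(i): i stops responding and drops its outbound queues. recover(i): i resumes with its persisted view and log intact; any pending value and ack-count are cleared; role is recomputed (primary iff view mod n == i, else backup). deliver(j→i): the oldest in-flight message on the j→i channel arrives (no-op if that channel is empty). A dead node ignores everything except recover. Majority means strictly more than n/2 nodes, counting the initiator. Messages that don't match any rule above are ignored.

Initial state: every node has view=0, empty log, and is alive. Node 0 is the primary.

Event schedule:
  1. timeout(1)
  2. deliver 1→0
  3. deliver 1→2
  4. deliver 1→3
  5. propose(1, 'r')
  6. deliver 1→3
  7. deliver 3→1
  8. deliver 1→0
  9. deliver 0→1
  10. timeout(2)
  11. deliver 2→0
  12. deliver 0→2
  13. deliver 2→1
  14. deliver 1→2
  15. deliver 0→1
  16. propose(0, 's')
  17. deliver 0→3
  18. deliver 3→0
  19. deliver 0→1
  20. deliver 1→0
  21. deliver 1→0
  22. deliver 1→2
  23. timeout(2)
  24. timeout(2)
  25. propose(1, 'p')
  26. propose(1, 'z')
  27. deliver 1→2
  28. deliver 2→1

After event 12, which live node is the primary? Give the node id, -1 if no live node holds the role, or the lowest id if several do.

1. timeout(1):  <1:prim v1 ->
2. deliver 1→0:  <0:back v1 ->
3. deliver 1→2:  <2:back v1 ->
4. deliver 1→3:  <3:back v1 ->
5. propose(1,'r'):  nop
6. deliver 1→3:  <3:back v1 r>
7. deliver 3→1:  nop
8. deliver 1→0:  <0:back v1 r>
9. deliver 0→1:  <1:prim v1 r>
10. timeout(2):  <2:prim v2 ->
11. deliver 2→0:  <0:back v2 r>
12. deliver 0→2:  nop

1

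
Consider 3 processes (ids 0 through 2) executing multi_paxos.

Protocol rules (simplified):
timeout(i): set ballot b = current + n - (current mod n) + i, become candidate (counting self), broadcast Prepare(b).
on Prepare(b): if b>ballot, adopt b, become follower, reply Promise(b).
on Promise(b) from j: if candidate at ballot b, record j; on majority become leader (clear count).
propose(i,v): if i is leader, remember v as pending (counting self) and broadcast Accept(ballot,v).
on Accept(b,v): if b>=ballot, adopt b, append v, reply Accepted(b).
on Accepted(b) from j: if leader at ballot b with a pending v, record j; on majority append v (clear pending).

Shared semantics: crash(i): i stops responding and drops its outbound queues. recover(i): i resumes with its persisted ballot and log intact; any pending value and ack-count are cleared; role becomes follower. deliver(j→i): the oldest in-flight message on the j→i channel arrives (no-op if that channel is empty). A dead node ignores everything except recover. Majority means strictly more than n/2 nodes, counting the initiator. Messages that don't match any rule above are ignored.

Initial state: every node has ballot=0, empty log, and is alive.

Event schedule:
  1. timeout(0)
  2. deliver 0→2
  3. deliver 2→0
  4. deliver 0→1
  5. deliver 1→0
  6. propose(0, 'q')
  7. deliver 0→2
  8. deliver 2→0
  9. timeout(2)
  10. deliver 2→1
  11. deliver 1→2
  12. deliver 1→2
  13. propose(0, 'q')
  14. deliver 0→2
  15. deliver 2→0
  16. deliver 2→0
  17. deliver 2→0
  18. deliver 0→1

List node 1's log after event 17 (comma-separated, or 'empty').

after 1 — timeout(0): n0:cand/b3/[-]
after 2 — deliver 0→2: n2:foll/b3/[-]
after 3 — deliver 2→0: n0:lead/b3/[-]
after 4 — deliver 0→1: n1:foll/b3/[-]
after 5 — deliver 1→0: ·
after 6 — propose(0,'q'): ·
after 7 — deliver 0→2: n2:foll/b3/[q]
after 8 — deliver 2→0: n0:lead/b3/[q]
after 9 — timeout(2): n2:cand/b8/[q]
after 10 — deliver 2→1: n1:foll/b8/[-]
after 11 — deliver 1→2: n2:lead/b8/[q]
after 12 — deliver 1→2: ·
after 13 — propose(0,'q'): ·
after 14 — deliver 0→2: ·
after 15 — deliver 2→0: n0:foll/b8/[q]
after 16 — deliver 2→0: ·
after 17 — deliver 2→0: ·

empty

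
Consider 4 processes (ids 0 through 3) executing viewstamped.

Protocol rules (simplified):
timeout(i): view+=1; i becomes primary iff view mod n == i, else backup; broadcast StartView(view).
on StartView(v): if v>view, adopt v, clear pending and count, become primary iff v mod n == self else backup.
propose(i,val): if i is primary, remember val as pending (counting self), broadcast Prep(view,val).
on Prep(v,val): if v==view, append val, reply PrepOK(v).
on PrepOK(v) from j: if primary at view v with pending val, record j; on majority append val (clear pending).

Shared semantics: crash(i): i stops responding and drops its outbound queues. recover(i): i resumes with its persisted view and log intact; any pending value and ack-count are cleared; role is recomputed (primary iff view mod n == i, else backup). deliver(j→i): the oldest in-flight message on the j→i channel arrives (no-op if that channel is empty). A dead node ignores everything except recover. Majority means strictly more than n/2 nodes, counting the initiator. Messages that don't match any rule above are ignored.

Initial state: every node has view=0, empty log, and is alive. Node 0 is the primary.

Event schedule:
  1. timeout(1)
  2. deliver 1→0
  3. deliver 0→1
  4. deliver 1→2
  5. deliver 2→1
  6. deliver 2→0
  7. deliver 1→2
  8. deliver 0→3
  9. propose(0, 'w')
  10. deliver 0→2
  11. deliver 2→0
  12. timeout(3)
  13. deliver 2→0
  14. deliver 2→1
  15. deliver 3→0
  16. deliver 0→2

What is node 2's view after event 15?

1. timeout(1):  <1:prim v1 ->
2. deliver 1→0:  <0:back v1 ->
3. deliver 0→1:  nop
4. deliver 1→2:  <2:back v1 ->
5. deliver 2→1:  nop
6. deliver 2→0:  nop
7. deliver 1→2:  nop
8. deliver 0→3:  nop
9. propose(0,'w'):  nop
10. deliver 0→2:  nop
11. deliver 2→0:  nop
12. timeout(3):  <3:back v1 ->
13. deliver 2→0:  nop
14. deliver 2→1:  nop
15. deliver 3→0:  nop

1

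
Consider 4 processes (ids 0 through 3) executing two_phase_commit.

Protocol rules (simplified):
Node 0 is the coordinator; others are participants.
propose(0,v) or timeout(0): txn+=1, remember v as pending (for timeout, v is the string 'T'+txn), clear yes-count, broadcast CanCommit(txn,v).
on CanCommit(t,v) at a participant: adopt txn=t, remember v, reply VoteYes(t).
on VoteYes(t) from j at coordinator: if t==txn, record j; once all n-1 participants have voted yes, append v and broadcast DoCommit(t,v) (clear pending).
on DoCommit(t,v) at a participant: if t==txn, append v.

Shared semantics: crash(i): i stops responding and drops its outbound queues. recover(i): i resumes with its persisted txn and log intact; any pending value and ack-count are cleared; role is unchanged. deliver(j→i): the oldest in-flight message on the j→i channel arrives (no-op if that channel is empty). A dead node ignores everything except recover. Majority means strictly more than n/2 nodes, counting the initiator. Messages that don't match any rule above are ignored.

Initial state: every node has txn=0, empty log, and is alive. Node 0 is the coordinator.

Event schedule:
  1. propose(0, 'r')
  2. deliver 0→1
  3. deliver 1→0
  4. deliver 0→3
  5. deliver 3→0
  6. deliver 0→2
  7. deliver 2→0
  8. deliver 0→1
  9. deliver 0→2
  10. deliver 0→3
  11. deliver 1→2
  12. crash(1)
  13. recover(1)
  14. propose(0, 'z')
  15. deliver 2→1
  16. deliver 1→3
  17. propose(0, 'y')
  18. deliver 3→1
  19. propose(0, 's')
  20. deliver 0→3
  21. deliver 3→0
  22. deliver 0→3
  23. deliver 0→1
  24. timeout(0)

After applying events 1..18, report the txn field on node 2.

1

after 1 — propose(0,'r'): n0:coor/t1/[-]
after 2 — deliver 0→1: n1:part/t1/[-]
after 3 — deliver 1→0: ·
after 4 — deliver 0→3: n3:part/t1/[-]
after 5 — deliver 3→0: ·
after 6 — deliver 0→2: n2:part/t1/[-]
after 7 — deliver 2→0: n0:coor/t1/[r]
after 8 — deliver 0→1: n1:part/t1/[r]
after 9 — deliver 0→2: n2:part/t1/[r]
after 10 — deliver 0→3: n3:part/t1/[r]
after 11 — deliver 1→2: ·
after 12 — crash(1): n1:✗part/t1/[r]
after 13 — recover(1): n1:part/t1/[r]
after 14 — propose(0,'z'): n0:coor/t2/[r]
after 15 — deliver 2→1: ·
after 16 — deliver 1→3: ·
after 17 — propose(0,'y'): n0:coor/t3/[r]
after 18 — deliver 3→1: ·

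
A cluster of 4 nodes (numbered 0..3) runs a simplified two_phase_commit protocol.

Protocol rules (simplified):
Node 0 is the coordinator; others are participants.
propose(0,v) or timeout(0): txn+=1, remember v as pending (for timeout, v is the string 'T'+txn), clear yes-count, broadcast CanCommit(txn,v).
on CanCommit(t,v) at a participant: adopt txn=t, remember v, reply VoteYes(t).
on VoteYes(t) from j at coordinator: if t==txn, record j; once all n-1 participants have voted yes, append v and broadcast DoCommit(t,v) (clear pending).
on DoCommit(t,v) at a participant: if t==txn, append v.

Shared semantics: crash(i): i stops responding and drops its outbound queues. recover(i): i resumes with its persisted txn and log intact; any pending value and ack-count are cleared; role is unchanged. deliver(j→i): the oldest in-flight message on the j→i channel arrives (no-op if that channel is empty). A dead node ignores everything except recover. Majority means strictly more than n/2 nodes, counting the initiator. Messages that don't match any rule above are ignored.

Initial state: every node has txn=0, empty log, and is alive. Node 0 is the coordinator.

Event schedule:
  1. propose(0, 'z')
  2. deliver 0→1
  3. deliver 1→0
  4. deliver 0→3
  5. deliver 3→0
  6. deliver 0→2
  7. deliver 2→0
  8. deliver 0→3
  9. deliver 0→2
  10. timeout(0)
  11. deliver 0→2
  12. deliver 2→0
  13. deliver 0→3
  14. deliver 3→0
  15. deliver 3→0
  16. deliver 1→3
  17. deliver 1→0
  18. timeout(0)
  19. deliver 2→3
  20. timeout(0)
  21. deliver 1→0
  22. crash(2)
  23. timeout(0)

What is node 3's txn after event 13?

step 1 propose(0,'z'): 0={coor,t=1,log=-}
step 2 deliver 0→1: 1={part,t=1,log=-}
step 3 deliver 1→0: —
step 4 deliver 0→3: 3={part,t=1,log=-}
step 5 deliver 3→0: —
step 6 deliver 0→2: 2={part,t=1,log=-}
step 7 deliver 2→0: 0={coor,t=1,log=z}
step 8 deliver 0→3: 3={part,t=1,log=z}
step 9 deliver 0→2: 2={part,t=1,log=z}
step 10 timeout(0): 0={coor,t=2,log=z}
step 11 deliver 0→2: 2={part,t=2,log=z}
step 12 deliver 2→0: —
step 13 deliver 0→3: 3={part,t=2,log=z}

2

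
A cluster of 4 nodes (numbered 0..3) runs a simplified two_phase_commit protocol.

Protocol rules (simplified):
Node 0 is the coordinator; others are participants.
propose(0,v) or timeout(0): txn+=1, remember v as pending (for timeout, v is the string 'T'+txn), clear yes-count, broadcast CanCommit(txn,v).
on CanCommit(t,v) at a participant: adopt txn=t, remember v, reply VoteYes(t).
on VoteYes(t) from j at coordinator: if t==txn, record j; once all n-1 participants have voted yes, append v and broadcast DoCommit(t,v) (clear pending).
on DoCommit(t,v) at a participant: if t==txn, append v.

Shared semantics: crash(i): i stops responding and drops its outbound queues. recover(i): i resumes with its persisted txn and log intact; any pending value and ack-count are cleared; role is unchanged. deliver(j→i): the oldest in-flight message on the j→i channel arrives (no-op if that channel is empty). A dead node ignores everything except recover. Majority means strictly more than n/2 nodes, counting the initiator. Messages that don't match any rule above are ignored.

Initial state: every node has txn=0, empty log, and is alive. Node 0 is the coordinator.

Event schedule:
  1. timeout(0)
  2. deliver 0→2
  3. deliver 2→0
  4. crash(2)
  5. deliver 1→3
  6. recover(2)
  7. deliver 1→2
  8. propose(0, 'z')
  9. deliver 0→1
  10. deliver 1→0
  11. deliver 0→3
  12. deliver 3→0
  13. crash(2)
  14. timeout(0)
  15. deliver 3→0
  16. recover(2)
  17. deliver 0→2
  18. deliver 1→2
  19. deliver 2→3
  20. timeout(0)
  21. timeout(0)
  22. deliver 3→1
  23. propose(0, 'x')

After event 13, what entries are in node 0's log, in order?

[1] timeout(0) → N0(coor t1 [-])
[2] deliver 0→2 → N2(part t1 [-])
[3] deliver 2→0 → ∅
[4] crash(2) → N2(✗part t1 [-])
[5] deliver 1→3 → ∅
[6] recover(2) → N2(part t1 [-])
[7] deliver 1→2 → ∅
[8] propose(0,'z') → N0(coor t2 [-])
[9] deliver 0→1 → N1(part t1 [-])
[10] deliver 1→0 → ∅
[11] deliver 0→3 → N3(part t1 [-])
[12] deliver 3→0 → ∅
[13] crash(2) → N2(✗part t1 [-])

empty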